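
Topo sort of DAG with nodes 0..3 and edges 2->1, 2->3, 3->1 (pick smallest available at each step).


Kahn's algorithm, process smallest node first
Order: [0, 2, 3, 1]


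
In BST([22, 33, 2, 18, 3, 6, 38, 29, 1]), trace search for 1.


BST root = 22
Search for 1: compare at each node
Path: [22, 2, 1]


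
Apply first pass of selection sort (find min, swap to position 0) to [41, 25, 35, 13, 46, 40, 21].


After one pass: [13, 25, 35, 41, 46, 40, 21]


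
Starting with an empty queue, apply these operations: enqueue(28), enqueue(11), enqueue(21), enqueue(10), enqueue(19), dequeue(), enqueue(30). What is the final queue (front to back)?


enqueue(28) -> [28]
enqueue(11) -> [28, 11]
enqueue(21) -> [28, 11, 21]
enqueue(10) -> [28, 11, 21, 10]
enqueue(19) -> [28, 11, 21, 10, 19]
dequeue() returns 28 -> [11, 21, 10, 19]
enqueue(30) -> [11, 21, 10, 19, 30]
Final queue (front to back): [11, 21, 10, 19, 30]


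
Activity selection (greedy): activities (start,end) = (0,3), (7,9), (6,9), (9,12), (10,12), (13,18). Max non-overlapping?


Greedy: pick earliest-ending, then skip overlaps.
Selected (4 activities): [(0, 3), (7, 9), (9, 12), (13, 18)]


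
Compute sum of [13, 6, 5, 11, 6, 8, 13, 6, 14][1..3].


Prefix sums: [0, 13, 19, 24, 35, 41, 49, 62, 68, 82]
Sum[1..3] = prefix[4] - prefix[1] = 35 - 13 = 22


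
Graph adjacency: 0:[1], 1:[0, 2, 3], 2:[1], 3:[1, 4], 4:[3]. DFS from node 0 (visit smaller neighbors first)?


DFS stack-based: start with [0]
Visit order: [0, 1, 2, 3, 4]


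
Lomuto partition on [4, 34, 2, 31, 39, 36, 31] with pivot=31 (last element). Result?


Elements <= 31 go left of pivot.
Result: [4, 2, 31, 31, 39, 36, 34], pivot at index 3


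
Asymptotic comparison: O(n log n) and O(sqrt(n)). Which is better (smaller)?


sublinear grows slower than linearithmic
O(sqrt(n)) is asymptotically smaller; O(n log n) grows faster


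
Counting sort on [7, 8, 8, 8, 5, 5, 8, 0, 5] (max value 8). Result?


Count array: [1, 0, 0, 0, 0, 3, 0, 1, 4]
Reconstruct: [0, 5, 5, 5, 7, 8, 8, 8, 8]


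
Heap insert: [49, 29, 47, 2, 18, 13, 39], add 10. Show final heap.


Append 10: [49, 29, 47, 2, 18, 13, 39, 10]
Bubble up: swap idx 7(10) with idx 3(2)
Result: [49, 29, 47, 10, 18, 13, 39, 2]


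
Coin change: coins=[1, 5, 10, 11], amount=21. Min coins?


dp[0]=0; dp[i]=1+min(dp[i-c] for c in coins)
...dp[16]=2, dp[17]=3, dp[18]=4, dp[19]=5, dp[20]=2, dp[21]=2
Minimum coins for 21 = 2


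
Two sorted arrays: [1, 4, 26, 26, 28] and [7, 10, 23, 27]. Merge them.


Compare heads, take smaller each step.
Merged: [1, 4, 7, 10, 23, 26, 26, 27, 28]


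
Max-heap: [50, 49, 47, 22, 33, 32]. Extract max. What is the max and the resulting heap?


Max = 50
Replace root with last, heapify down
Resulting heap: [49, 33, 47, 22, 32]


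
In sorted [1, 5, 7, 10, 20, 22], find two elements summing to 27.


Two pointers: lo=0, hi=5
Found pair: (5, 22) summing to 27


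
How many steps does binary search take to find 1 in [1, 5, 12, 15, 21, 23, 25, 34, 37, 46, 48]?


Search for 1:
[0,10] mid=5 arr[5]=23
[0,4] mid=2 arr[2]=12
[0,1] mid=0 arr[0]=1
Total: 3 comparisons


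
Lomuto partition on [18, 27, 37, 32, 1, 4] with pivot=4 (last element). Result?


Elements <= 4 go left of pivot.
Result: [1, 4, 37, 32, 18, 27], pivot at index 1


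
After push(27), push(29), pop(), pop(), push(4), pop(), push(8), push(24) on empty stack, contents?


push(27) -> [27]
push(29) -> [27, 29]
pop() returns 29 -> [27]
pop() returns 27 -> []
push(4) -> [4]
pop() returns 4 -> []
push(8) -> [8]
push(24) -> [8, 24]
Final stack (bottom to top): [8, 24]


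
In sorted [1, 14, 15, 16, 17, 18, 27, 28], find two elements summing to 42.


Two pointers: lo=0, hi=7
Found pair: (14, 28) summing to 42


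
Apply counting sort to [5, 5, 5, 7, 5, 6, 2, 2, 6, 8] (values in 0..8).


Count array: [0, 0, 2, 0, 0, 4, 2, 1, 1]
Reconstruct: [2, 2, 5, 5, 5, 5, 6, 6, 7, 8]


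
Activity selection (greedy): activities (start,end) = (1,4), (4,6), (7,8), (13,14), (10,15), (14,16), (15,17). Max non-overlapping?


Greedy: pick earliest-ending, then skip overlaps.
Selected (5 activities): [(1, 4), (4, 6), (7, 8), (13, 14), (14, 16)]


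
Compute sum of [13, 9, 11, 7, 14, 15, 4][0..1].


Prefix sums: [0, 13, 22, 33, 40, 54, 69, 73]
Sum[0..1] = prefix[2] - prefix[0] = 22 - 0 = 22


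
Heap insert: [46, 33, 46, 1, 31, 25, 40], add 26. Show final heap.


Append 26: [46, 33, 46, 1, 31, 25, 40, 26]
Bubble up: swap idx 7(26) with idx 3(1)
Result: [46, 33, 46, 26, 31, 25, 40, 1]


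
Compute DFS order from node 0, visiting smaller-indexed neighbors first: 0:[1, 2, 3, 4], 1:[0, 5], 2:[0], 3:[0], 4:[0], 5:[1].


DFS stack-based: start with [0]
Visit order: [0, 1, 5, 2, 3, 4]


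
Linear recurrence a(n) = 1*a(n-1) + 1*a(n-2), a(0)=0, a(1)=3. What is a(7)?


Build bottom-up:
...a(5)=15, a(6)=24, a(7)=1*24+1*15=39


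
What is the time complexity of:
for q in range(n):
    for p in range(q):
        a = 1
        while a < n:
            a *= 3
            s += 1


Per nesting level: O(n) * O(n) [triangular over q] * O(log n) = O(n^2 log n)
Complexity: O(n^2 log n)


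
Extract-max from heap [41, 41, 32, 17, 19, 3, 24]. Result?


Max = 41
Replace root with last, heapify down
Resulting heap: [41, 24, 32, 17, 19, 3]


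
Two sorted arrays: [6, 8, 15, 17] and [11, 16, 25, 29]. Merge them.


Compare heads, take smaller each step.
Merged: [6, 8, 11, 15, 16, 17, 25, 29]


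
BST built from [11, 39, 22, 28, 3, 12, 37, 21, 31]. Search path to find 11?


BST root = 11
Search for 11: compare at each node
Path: [11]


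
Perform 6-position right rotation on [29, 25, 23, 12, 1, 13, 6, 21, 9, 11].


Right rotate by 6: [1, 13, 6, 21, 9, 11, 29, 25, 23, 12]


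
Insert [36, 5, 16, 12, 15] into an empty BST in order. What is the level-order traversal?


Root = 36; build tree by BST insertion.
Level-Order traversal: [36, 5, 16, 12, 15]


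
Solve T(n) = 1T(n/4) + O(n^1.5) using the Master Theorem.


a=1, b=4, c=1.5. log_4(1)=0 < c=1.5. Case 3: O(n^c) = O(n^1.500)
Complexity: O(n^1.500)


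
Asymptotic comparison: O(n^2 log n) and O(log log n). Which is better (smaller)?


double-logarithmic grows slower than n^2 log n
O(log log n) is asymptotically smaller; O(n^2 log n) grows faster


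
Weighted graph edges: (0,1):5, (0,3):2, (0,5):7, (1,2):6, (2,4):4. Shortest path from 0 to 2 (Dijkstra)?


Dijkstra from 0:
Distances: {0: 0, 1: 5, 2: 11, 3: 2, 4: 15, 5: 7}
Shortest distance to 2 = 11, path = [0, 1, 2]


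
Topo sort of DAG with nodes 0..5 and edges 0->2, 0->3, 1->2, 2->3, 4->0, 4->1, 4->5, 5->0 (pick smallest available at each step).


Kahn's algorithm, process smallest node first
Order: [4, 1, 5, 0, 2, 3]


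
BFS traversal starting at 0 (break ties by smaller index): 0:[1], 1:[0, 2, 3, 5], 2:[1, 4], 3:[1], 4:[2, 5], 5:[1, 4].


BFS queue: start with [0]
Visit order: [0, 1, 2, 3, 5, 4]


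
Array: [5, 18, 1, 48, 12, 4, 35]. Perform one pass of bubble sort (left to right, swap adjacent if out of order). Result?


After one pass: [5, 1, 18, 12, 4, 35, 48]


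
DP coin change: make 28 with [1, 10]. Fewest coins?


dp[0]=0; dp[i]=1+min(dp[i-c] for c in coins)
...dp[23]=5, dp[24]=6, dp[25]=7, dp[26]=8, dp[27]=9, dp[28]=10
Minimum coins for 28 = 10


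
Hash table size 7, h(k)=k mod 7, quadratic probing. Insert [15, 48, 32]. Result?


Insertions: 15->slot 1; 48->slot 6; 32->slot 4
Table: [None, 15, None, None, 32, None, 48]


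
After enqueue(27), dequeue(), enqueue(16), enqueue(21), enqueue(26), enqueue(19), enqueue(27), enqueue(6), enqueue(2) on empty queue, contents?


enqueue(27) -> [27]
dequeue() returns 27 -> []
enqueue(16) -> [16]
enqueue(21) -> [16, 21]
enqueue(26) -> [16, 21, 26]
enqueue(19) -> [16, 21, 26, 19]
enqueue(27) -> [16, 21, 26, 19, 27]
enqueue(6) -> [16, 21, 26, 19, 27, 6]
enqueue(2) -> [16, 21, 26, 19, 27, 6, 2]
Final queue (front to back): [16, 21, 26, 19, 27, 6, 2]


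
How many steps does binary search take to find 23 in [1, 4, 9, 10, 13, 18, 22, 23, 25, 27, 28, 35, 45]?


Search for 23:
[0,12] mid=6 arr[6]=22
[7,12] mid=9 arr[9]=27
[7,8] mid=7 arr[7]=23
Total: 3 comparisons


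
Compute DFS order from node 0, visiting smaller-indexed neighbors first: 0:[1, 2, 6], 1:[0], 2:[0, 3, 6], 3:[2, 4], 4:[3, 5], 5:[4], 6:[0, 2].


DFS stack-based: start with [0]
Visit order: [0, 1, 2, 3, 4, 5, 6]


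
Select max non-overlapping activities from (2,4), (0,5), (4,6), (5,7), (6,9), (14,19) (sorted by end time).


Greedy: pick earliest-ending, then skip overlaps.
Selected (4 activities): [(2, 4), (4, 6), (6, 9), (14, 19)]


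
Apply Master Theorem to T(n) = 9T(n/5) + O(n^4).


a=9, b=5, c=4. log_5(9)=1.365 < c=4. Case 3: O(n^c) = O(n^4)
Complexity: O(n^4)


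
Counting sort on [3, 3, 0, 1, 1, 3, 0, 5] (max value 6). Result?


Count array: [2, 2, 0, 3, 0, 1, 0]
Reconstruct: [0, 0, 1, 1, 3, 3, 3, 5]


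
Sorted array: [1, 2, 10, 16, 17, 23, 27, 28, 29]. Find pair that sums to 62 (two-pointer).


Two pointers: lo=0, hi=8
No pair sums to 62


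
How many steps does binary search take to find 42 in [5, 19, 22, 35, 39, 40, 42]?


Search for 42:
[0,6] mid=3 arr[3]=35
[4,6] mid=5 arr[5]=40
[6,6] mid=6 arr[6]=42
Total: 3 comparisons


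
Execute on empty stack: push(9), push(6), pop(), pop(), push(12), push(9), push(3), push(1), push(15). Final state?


push(9) -> [9]
push(6) -> [9, 6]
pop() returns 6 -> [9]
pop() returns 9 -> []
push(12) -> [12]
push(9) -> [12, 9]
push(3) -> [12, 9, 3]
push(1) -> [12, 9, 3, 1]
push(15) -> [12, 9, 3, 1, 15]
Final stack (bottom to top): [12, 9, 3, 1, 15]


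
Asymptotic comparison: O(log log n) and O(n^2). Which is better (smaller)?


double-logarithmic grows slower than quadratic
O(log log n) is asymptotically smaller; O(n^2) grows faster


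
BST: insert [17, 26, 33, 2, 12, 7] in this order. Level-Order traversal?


Root = 17; build tree by BST insertion.
Level-Order traversal: [17, 2, 26, 12, 33, 7]


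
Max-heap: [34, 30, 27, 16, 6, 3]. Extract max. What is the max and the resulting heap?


Max = 34
Replace root with last, heapify down
Resulting heap: [30, 16, 27, 3, 6]


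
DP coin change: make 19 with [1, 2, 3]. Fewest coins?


dp[0]=0; dp[i]=1+min(dp[i-c] for c in coins)
...dp[14]=5, dp[15]=5, dp[16]=6, dp[17]=6, dp[18]=6, dp[19]=7
Minimum coins for 19 = 7


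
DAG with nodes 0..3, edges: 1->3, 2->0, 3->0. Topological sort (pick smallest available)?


Kahn's algorithm, process smallest node first
Order: [1, 2, 3, 0]


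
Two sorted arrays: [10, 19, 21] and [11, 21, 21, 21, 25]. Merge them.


Compare heads, take smaller each step.
Merged: [10, 11, 19, 21, 21, 21, 21, 25]


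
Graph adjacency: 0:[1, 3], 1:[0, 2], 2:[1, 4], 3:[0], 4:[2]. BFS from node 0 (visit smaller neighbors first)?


BFS queue: start with [0]
Visit order: [0, 1, 3, 2, 4]


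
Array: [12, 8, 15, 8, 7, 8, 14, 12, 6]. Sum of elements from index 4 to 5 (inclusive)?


Prefix sums: [0, 12, 20, 35, 43, 50, 58, 72, 84, 90]
Sum[4..5] = prefix[6] - prefix[4] = 58 - 43 = 15


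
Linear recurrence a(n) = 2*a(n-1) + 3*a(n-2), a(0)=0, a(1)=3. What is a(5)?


Build bottom-up:
...a(3)=21, a(4)=60, a(5)=2*60+3*21=183


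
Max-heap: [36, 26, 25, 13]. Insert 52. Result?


Append 52: [36, 26, 25, 13, 52]
Bubble up: swap idx 4(52) with idx 1(26); swap idx 1(52) with idx 0(36)
Result: [52, 36, 25, 13, 26]


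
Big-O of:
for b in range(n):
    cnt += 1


Per nesting level: O(n) = O(n)
Complexity: O(n)


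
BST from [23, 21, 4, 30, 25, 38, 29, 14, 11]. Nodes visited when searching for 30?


BST root = 23
Search for 30: compare at each node
Path: [23, 30]


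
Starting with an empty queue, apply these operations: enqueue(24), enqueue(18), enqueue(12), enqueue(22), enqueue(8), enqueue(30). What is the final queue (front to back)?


enqueue(24) -> [24]
enqueue(18) -> [24, 18]
enqueue(12) -> [24, 18, 12]
enqueue(22) -> [24, 18, 12, 22]
enqueue(8) -> [24, 18, 12, 22, 8]
enqueue(30) -> [24, 18, 12, 22, 8, 30]
Final queue (front to back): [24, 18, 12, 22, 8, 30]


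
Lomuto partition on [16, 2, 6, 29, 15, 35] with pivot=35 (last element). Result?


Elements <= 35 go left of pivot.
Result: [16, 2, 6, 29, 15, 35], pivot at index 5


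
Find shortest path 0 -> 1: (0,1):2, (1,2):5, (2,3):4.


Dijkstra from 0:
Distances: {0: 0, 1: 2, 2: 7, 3: 11}
Shortest distance to 1 = 2, path = [0, 1]


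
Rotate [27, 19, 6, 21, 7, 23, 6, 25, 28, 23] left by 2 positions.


Left rotate by 2: [6, 21, 7, 23, 6, 25, 28, 23, 27, 19]


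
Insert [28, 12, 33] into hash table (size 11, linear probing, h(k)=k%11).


Insertions: 28->slot 6; 12->slot 1; 33->slot 0
Table: [33, 12, None, None, None, None, 28, None, None, None, None]


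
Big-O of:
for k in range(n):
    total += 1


Per nesting level: O(n) = O(n)
Complexity: O(n)


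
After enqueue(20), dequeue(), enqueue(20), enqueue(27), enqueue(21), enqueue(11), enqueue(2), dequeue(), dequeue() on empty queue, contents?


enqueue(20) -> [20]
dequeue() returns 20 -> []
enqueue(20) -> [20]
enqueue(27) -> [20, 27]
enqueue(21) -> [20, 27, 21]
enqueue(11) -> [20, 27, 21, 11]
enqueue(2) -> [20, 27, 21, 11, 2]
dequeue() returns 20 -> [27, 21, 11, 2]
dequeue() returns 27 -> [21, 11, 2]
Final queue (front to back): [21, 11, 2]


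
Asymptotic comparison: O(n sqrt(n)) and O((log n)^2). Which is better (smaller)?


polylogarithmic grows slower than n^1.5
O((log n)^2) is asymptotically smaller; O(n sqrt(n)) grows faster


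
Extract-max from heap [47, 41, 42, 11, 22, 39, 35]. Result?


Max = 47
Replace root with last, heapify down
Resulting heap: [42, 41, 39, 11, 22, 35]


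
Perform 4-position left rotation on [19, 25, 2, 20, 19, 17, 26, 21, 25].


Left rotate by 4: [19, 17, 26, 21, 25, 19, 25, 2, 20]


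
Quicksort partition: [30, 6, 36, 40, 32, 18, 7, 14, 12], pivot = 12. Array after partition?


Elements <= 12 go left of pivot.
Result: [6, 7, 12, 40, 32, 18, 30, 14, 36], pivot at index 2


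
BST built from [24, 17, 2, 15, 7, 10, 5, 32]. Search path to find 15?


BST root = 24
Search for 15: compare at each node
Path: [24, 17, 2, 15]


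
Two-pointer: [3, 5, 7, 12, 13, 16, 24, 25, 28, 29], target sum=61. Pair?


Two pointers: lo=0, hi=9
No pair sums to 61


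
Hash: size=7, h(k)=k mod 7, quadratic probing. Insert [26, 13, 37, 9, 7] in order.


Insertions: 26->slot 5; 13->slot 6; 37->slot 2; 9->slot 3; 7->slot 0
Table: [7, None, 37, 9, None, 26, 13]


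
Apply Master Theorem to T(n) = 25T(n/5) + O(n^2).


a=25, b=5, c=2. log_5(25)=2 = c=2. Case 2: O(n^c log n) = O(n^2 log n)
Complexity: O(n^2 log n)


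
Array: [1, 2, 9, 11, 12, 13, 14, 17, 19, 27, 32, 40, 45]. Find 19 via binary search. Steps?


Search for 19:
[0,12] mid=6 arr[6]=14
[7,12] mid=9 arr[9]=27
[7,8] mid=7 arr[7]=17
[8,8] mid=8 arr[8]=19
Total: 4 comparisons


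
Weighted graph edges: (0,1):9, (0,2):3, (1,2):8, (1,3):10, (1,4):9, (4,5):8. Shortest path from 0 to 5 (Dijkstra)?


Dijkstra from 0:
Distances: {0: 0, 1: 9, 2: 3, 3: 19, 4: 18, 5: 26}
Shortest distance to 5 = 26, path = [0, 1, 4, 5]


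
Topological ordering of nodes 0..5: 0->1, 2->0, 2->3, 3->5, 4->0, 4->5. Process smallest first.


Kahn's algorithm, process smallest node first
Order: [2, 3, 4, 0, 1, 5]


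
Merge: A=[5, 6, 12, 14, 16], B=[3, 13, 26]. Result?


Compare heads, take smaller each step.
Merged: [3, 5, 6, 12, 13, 14, 16, 26]


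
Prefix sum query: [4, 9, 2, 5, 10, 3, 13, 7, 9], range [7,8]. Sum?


Prefix sums: [0, 4, 13, 15, 20, 30, 33, 46, 53, 62]
Sum[7..8] = prefix[9] - prefix[7] = 62 - 46 = 16


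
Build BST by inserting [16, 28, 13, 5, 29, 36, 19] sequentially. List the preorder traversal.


Root = 16; build tree by BST insertion.
Preorder traversal: [16, 13, 5, 28, 19, 29, 36]


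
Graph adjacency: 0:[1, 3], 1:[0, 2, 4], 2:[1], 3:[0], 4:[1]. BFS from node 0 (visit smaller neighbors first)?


BFS queue: start with [0]
Visit order: [0, 1, 3, 2, 4]


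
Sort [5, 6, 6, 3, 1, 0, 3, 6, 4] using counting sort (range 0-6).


Count array: [1, 1, 0, 2, 1, 1, 3]
Reconstruct: [0, 1, 3, 3, 4, 5, 6, 6, 6]


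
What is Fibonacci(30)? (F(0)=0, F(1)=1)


F(n)=F(n-1)+F(n-2)
...F(28)=317811, F(29)=514229, F(30)=832040


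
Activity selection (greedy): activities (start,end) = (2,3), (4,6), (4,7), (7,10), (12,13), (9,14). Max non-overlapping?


Greedy: pick earliest-ending, then skip overlaps.
Selected (4 activities): [(2, 3), (4, 6), (7, 10), (12, 13)]


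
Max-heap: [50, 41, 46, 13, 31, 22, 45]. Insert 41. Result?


Append 41: [50, 41, 46, 13, 31, 22, 45, 41]
Bubble up: swap idx 7(41) with idx 3(13)
Result: [50, 41, 46, 41, 31, 22, 45, 13]


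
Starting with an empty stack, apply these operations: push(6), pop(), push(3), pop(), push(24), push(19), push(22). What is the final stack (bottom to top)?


push(6) -> [6]
pop() returns 6 -> []
push(3) -> [3]
pop() returns 3 -> []
push(24) -> [24]
push(19) -> [24, 19]
push(22) -> [24, 19, 22]
Final stack (bottom to top): [24, 19, 22]


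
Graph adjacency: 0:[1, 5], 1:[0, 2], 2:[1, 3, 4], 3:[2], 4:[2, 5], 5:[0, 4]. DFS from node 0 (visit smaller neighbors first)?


DFS stack-based: start with [0]
Visit order: [0, 1, 2, 3, 4, 5]


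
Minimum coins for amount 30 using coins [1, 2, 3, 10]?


dp[0]=0; dp[i]=1+min(dp[i-c] for c in coins)
...dp[25]=4, dp[26]=4, dp[27]=5, dp[28]=5, dp[29]=5, dp[30]=3
Minimum coins for 30 = 3


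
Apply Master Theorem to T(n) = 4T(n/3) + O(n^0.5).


a=4, b=3, c=0.5. log_3(4)=1.262 > c=0.5. Case 1: O(n^log_b(a)) = O(n^1.262)
Complexity: O(n^1.262)


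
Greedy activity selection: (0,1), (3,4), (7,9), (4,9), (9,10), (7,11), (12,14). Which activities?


Greedy: pick earliest-ending, then skip overlaps.
Selected (5 activities): [(0, 1), (3, 4), (7, 9), (9, 10), (12, 14)]


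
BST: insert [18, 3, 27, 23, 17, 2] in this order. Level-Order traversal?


Root = 18; build tree by BST insertion.
Level-Order traversal: [18, 3, 27, 2, 17, 23]


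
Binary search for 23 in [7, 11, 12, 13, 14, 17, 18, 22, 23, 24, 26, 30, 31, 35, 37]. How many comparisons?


Search for 23:
[0,14] mid=7 arr[7]=22
[8,14] mid=11 arr[11]=30
[8,10] mid=9 arr[9]=24
[8,8] mid=8 arr[8]=23
Total: 4 comparisons


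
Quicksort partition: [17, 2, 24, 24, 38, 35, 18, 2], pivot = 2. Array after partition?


Elements <= 2 go left of pivot.
Result: [2, 2, 24, 24, 38, 35, 18, 17], pivot at index 1


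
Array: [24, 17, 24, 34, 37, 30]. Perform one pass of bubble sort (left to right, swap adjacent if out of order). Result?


After one pass: [17, 24, 24, 34, 30, 37]


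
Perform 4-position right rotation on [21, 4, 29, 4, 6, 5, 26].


Right rotate by 4: [4, 6, 5, 26, 21, 4, 29]


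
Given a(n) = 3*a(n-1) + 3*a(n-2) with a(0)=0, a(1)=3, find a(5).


Build bottom-up:
...a(3)=36, a(4)=135, a(5)=3*135+3*36=513


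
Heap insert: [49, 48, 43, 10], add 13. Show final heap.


Append 13: [49, 48, 43, 10, 13]
Bubble up: no swaps needed
Result: [49, 48, 43, 10, 13]


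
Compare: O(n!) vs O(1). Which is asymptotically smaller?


constant grows slower than factorial
O(1) is asymptotically smaller; O(n!) grows faster


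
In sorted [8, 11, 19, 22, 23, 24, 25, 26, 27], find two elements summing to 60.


Two pointers: lo=0, hi=8
No pair sums to 60


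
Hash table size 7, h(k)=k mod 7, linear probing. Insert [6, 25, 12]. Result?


Insertions: 6->slot 6; 25->slot 4; 12->slot 5
Table: [None, None, None, None, 25, 12, 6]


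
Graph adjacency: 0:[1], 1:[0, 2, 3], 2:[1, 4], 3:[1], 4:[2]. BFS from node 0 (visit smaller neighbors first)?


BFS queue: start with [0]
Visit order: [0, 1, 2, 3, 4]


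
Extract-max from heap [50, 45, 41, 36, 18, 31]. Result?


Max = 50
Replace root with last, heapify down
Resulting heap: [45, 36, 41, 31, 18]


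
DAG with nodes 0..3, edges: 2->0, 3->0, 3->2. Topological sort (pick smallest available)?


Kahn's algorithm, process smallest node first
Order: [1, 3, 2, 0]


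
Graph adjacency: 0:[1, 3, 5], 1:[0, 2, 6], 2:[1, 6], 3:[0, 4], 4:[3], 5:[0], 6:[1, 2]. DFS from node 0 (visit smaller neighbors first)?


DFS stack-based: start with [0]
Visit order: [0, 1, 2, 6, 3, 4, 5]


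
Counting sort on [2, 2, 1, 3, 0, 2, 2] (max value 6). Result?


Count array: [1, 1, 4, 1, 0, 0, 0]
Reconstruct: [0, 1, 2, 2, 2, 2, 3]


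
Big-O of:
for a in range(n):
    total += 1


Per nesting level: O(n) = O(n)
Complexity: O(n)


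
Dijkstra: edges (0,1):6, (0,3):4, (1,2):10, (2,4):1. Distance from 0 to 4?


Dijkstra from 0:
Distances: {0: 0, 1: 6, 2: 16, 3: 4, 4: 17}
Shortest distance to 4 = 17, path = [0, 1, 2, 4]


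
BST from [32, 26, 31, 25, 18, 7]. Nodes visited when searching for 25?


BST root = 32
Search for 25: compare at each node
Path: [32, 26, 25]


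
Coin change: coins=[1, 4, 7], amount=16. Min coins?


dp[0]=0; dp[i]=1+min(dp[i-c] for c in coins)
...dp[11]=2, dp[12]=3, dp[13]=4, dp[14]=2, dp[15]=3, dp[16]=4
Minimum coins for 16 = 4


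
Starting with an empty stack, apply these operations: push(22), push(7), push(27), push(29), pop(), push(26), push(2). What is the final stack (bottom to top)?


push(22) -> [22]
push(7) -> [22, 7]
push(27) -> [22, 7, 27]
push(29) -> [22, 7, 27, 29]
pop() returns 29 -> [22, 7, 27]
push(26) -> [22, 7, 27, 26]
push(2) -> [22, 7, 27, 26, 2]
Final stack (bottom to top): [22, 7, 27, 26, 2]


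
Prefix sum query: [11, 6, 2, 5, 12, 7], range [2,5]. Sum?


Prefix sums: [0, 11, 17, 19, 24, 36, 43]
Sum[2..5] = prefix[6] - prefix[2] = 43 - 17 = 26


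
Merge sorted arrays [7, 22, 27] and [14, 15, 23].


Compare heads, take smaller each step.
Merged: [7, 14, 15, 22, 23, 27]


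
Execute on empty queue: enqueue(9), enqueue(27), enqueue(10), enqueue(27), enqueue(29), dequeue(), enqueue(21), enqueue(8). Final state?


enqueue(9) -> [9]
enqueue(27) -> [9, 27]
enqueue(10) -> [9, 27, 10]
enqueue(27) -> [9, 27, 10, 27]
enqueue(29) -> [9, 27, 10, 27, 29]
dequeue() returns 9 -> [27, 10, 27, 29]
enqueue(21) -> [27, 10, 27, 29, 21]
enqueue(8) -> [27, 10, 27, 29, 21, 8]
Final queue (front to back): [27, 10, 27, 29, 21, 8]


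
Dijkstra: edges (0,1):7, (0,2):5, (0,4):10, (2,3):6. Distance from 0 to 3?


Dijkstra from 0:
Distances: {0: 0, 1: 7, 2: 5, 3: 11, 4: 10}
Shortest distance to 3 = 11, path = [0, 2, 3]


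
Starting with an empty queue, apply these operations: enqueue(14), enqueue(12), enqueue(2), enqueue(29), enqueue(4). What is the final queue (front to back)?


enqueue(14) -> [14]
enqueue(12) -> [14, 12]
enqueue(2) -> [14, 12, 2]
enqueue(29) -> [14, 12, 2, 29]
enqueue(4) -> [14, 12, 2, 29, 4]
Final queue (front to back): [14, 12, 2, 29, 4]


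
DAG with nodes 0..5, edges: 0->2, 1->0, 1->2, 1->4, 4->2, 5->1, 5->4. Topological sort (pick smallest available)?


Kahn's algorithm, process smallest node first
Order: [3, 5, 1, 0, 4, 2]


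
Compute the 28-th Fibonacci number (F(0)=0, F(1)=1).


F(n)=F(n-1)+F(n-2)
...F(26)=121393, F(27)=196418, F(28)=317811


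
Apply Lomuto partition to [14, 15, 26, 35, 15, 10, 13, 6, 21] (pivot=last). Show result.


Elements <= 21 go left of pivot.
Result: [14, 15, 15, 10, 13, 6, 21, 35, 26], pivot at index 6


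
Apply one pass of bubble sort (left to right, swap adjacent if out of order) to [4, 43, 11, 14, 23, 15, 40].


After one pass: [4, 11, 14, 23, 15, 40, 43]


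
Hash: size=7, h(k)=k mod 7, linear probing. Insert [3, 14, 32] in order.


Insertions: 3->slot 3; 14->slot 0; 32->slot 4
Table: [14, None, None, 3, 32, None, None]


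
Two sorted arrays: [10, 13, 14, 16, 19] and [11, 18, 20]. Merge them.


Compare heads, take smaller each step.
Merged: [10, 11, 13, 14, 16, 18, 19, 20]


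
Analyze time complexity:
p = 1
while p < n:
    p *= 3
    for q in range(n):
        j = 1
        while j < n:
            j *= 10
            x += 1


Per nesting level: O(log n) * O(n) * O(log n) = O(n (log n)^2)
Complexity: O(n (log n)^2)


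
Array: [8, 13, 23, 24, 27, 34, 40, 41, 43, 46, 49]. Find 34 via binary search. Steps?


Search for 34:
[0,10] mid=5 arr[5]=34
Total: 1 comparisons


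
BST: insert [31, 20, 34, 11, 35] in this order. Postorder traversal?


Root = 31; build tree by BST insertion.
Postorder traversal: [11, 20, 35, 34, 31]


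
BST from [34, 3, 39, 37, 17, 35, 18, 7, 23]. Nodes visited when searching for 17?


BST root = 34
Search for 17: compare at each node
Path: [34, 3, 17]


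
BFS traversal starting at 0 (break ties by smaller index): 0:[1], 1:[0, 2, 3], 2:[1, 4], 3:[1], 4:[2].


BFS queue: start with [0]
Visit order: [0, 1, 2, 3, 4]


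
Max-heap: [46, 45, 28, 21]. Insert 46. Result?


Append 46: [46, 45, 28, 21, 46]
Bubble up: swap idx 4(46) with idx 1(45)
Result: [46, 46, 28, 21, 45]


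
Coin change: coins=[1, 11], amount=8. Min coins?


dp[0]=0; dp[i]=1+min(dp[i-c] for c in coins)
...dp[3]=3, dp[4]=4, dp[5]=5, dp[6]=6, dp[7]=7, dp[8]=8
Minimum coins for 8 = 8


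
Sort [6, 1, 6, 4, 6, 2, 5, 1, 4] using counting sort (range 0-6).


Count array: [0, 2, 1, 0, 2, 1, 3]
Reconstruct: [1, 1, 2, 4, 4, 5, 6, 6, 6]


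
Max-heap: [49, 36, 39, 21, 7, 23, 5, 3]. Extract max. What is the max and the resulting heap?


Max = 49
Replace root with last, heapify down
Resulting heap: [39, 36, 23, 21, 7, 3, 5]


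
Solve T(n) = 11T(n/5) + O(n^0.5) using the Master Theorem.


a=11, b=5, c=0.5. log_5(11)=1.490 > c=0.5. Case 1: O(n^log_b(a)) = O(n^1.490)
Complexity: O(n^1.490)


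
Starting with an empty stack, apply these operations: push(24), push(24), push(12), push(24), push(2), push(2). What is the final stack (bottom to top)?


push(24) -> [24]
push(24) -> [24, 24]
push(12) -> [24, 24, 12]
push(24) -> [24, 24, 12, 24]
push(2) -> [24, 24, 12, 24, 2]
push(2) -> [24, 24, 12, 24, 2, 2]
Final stack (bottom to top): [24, 24, 12, 24, 2, 2]


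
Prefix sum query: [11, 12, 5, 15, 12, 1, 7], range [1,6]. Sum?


Prefix sums: [0, 11, 23, 28, 43, 55, 56, 63]
Sum[1..6] = prefix[7] - prefix[1] = 63 - 11 = 52


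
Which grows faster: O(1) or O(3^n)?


constant grows slower than exponential (base 3)
O(1) is asymptotically smaller; O(3^n) grows faster


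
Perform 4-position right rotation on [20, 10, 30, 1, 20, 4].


Right rotate by 4: [30, 1, 20, 4, 20, 10]


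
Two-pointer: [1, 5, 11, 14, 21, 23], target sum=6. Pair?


Two pointers: lo=0, hi=5
Found pair: (1, 5) summing to 6


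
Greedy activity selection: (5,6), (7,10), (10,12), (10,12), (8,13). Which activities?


Greedy: pick earliest-ending, then skip overlaps.
Selected (3 activities): [(5, 6), (7, 10), (10, 12)]


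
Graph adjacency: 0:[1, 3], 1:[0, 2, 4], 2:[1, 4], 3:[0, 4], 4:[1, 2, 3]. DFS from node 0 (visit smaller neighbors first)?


DFS stack-based: start with [0]
Visit order: [0, 1, 2, 4, 3]


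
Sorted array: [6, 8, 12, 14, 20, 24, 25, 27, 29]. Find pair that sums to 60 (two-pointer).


Two pointers: lo=0, hi=8
No pair sums to 60


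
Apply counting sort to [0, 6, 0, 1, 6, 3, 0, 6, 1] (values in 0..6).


Count array: [3, 2, 0, 1, 0, 0, 3]
Reconstruct: [0, 0, 0, 1, 1, 3, 6, 6, 6]


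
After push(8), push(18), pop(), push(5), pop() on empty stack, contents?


push(8) -> [8]
push(18) -> [8, 18]
pop() returns 18 -> [8]
push(5) -> [8, 5]
pop() returns 5 -> [8]
Final stack (bottom to top): [8]


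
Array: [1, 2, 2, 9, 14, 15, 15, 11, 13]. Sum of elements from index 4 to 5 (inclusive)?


Prefix sums: [0, 1, 3, 5, 14, 28, 43, 58, 69, 82]
Sum[4..5] = prefix[6] - prefix[4] = 43 - 14 = 29


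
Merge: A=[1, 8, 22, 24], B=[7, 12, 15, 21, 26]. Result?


Compare heads, take smaller each step.
Merged: [1, 7, 8, 12, 15, 21, 22, 24, 26]


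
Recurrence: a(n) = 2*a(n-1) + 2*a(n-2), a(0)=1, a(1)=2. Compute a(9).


Build bottom-up:
...a(7)=896, a(8)=2448, a(9)=2*2448+2*896=6688


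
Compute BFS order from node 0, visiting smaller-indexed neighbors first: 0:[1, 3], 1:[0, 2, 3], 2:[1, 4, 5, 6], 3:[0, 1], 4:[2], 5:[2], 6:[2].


BFS queue: start with [0]
Visit order: [0, 1, 3, 2, 4, 5, 6]


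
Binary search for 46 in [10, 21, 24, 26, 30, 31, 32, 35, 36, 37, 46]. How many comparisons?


Search for 46:
[0,10] mid=5 arr[5]=31
[6,10] mid=8 arr[8]=36
[9,10] mid=9 arr[9]=37
[10,10] mid=10 arr[10]=46
Total: 4 comparisons


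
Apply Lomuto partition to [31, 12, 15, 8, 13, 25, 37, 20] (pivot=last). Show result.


Elements <= 20 go left of pivot.
Result: [12, 15, 8, 13, 20, 25, 37, 31], pivot at index 4


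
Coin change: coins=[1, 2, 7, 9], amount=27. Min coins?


dp[0]=0; dp[i]=1+min(dp[i-c] for c in coins)
...dp[22]=4, dp[23]=3, dp[24]=4, dp[25]=3, dp[26]=4, dp[27]=3
Minimum coins for 27 = 3


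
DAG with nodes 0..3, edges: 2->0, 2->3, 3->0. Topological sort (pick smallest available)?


Kahn's algorithm, process smallest node first
Order: [1, 2, 3, 0]


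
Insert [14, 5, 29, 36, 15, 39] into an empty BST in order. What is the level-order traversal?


Root = 14; build tree by BST insertion.
Level-Order traversal: [14, 5, 29, 15, 36, 39]


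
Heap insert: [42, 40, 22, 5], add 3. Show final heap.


Append 3: [42, 40, 22, 5, 3]
Bubble up: no swaps needed
Result: [42, 40, 22, 5, 3]


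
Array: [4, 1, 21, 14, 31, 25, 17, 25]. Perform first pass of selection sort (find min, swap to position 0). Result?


After one pass: [1, 4, 21, 14, 31, 25, 17, 25]


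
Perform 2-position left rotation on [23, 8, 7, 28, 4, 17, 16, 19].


Left rotate by 2: [7, 28, 4, 17, 16, 19, 23, 8]


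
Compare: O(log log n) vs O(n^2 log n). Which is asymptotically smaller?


double-logarithmic grows slower than n^2 log n
O(log log n) is asymptotically smaller; O(n^2 log n) grows faster


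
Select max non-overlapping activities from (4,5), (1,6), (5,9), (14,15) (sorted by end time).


Greedy: pick earliest-ending, then skip overlaps.
Selected (3 activities): [(4, 5), (5, 9), (14, 15)]


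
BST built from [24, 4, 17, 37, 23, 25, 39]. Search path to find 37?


BST root = 24
Search for 37: compare at each node
Path: [24, 37]


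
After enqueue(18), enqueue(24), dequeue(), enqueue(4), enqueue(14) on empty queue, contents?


enqueue(18) -> [18]
enqueue(24) -> [18, 24]
dequeue() returns 18 -> [24]
enqueue(4) -> [24, 4]
enqueue(14) -> [24, 4, 14]
Final queue (front to back): [24, 4, 14]


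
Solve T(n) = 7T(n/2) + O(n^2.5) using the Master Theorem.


a=7, b=2, c=2.5. log_2(7)=2.807 > c=2.5. Case 1: O(n^log_b(a)) = O(n^2.807)
Complexity: O(n^2.807)


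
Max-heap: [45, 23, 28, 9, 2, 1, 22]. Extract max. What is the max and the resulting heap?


Max = 45
Replace root with last, heapify down
Resulting heap: [28, 23, 22, 9, 2, 1]


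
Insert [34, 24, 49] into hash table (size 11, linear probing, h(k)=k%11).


Insertions: 34->slot 1; 24->slot 2; 49->slot 5
Table: [None, 34, 24, None, None, 49, None, None, None, None, None]


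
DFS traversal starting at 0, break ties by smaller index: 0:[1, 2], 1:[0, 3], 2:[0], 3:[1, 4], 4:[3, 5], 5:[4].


DFS stack-based: start with [0]
Visit order: [0, 1, 3, 4, 5, 2]


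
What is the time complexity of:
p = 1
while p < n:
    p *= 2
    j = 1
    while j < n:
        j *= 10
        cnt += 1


Per nesting level: O(log n) * O(log n) = O((log n)^2)
Complexity: O((log n)^2)


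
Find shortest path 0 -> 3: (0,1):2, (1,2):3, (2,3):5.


Dijkstra from 0:
Distances: {0: 0, 1: 2, 2: 5, 3: 10}
Shortest distance to 3 = 10, path = [0, 1, 2, 3]


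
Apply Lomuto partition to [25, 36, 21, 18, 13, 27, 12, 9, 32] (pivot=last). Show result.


Elements <= 32 go left of pivot.
Result: [25, 21, 18, 13, 27, 12, 9, 32, 36], pivot at index 7


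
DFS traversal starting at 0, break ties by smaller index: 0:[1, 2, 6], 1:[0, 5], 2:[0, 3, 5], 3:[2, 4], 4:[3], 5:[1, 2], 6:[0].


DFS stack-based: start with [0]
Visit order: [0, 1, 5, 2, 3, 4, 6]


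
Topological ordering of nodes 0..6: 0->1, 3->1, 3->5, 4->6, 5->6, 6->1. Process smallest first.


Kahn's algorithm, process smallest node first
Order: [0, 2, 3, 4, 5, 6, 1]


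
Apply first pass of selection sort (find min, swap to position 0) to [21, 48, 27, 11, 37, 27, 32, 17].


After one pass: [11, 48, 27, 21, 37, 27, 32, 17]


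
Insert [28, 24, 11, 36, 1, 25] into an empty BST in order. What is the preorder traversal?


Root = 28; build tree by BST insertion.
Preorder traversal: [28, 24, 11, 1, 25, 36]


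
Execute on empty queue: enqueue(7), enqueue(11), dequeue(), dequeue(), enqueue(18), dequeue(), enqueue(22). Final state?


enqueue(7) -> [7]
enqueue(11) -> [7, 11]
dequeue() returns 7 -> [11]
dequeue() returns 11 -> []
enqueue(18) -> [18]
dequeue() returns 18 -> []
enqueue(22) -> [22]
Final queue (front to back): [22]


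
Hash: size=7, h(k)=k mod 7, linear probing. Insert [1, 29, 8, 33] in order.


Insertions: 1->slot 1; 29->slot 2; 8->slot 3; 33->slot 5
Table: [None, 1, 29, 8, None, 33, None]


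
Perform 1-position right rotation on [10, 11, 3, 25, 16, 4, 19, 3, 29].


Right rotate by 1: [29, 10, 11, 3, 25, 16, 4, 19, 3]


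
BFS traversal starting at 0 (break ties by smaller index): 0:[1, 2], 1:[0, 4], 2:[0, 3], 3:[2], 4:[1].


BFS queue: start with [0]
Visit order: [0, 1, 2, 4, 3]


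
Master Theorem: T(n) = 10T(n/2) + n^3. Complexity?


a=10, b=2, c=3. log_2(10)=3.322 > c=3. Case 1: O(n^log_b(a)) = O(n^3.322)
Complexity: O(n^3.322)


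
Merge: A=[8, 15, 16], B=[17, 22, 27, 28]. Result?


Compare heads, take smaller each step.
Merged: [8, 15, 16, 17, 22, 27, 28]


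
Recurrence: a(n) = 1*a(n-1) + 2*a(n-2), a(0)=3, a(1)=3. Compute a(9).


Build bottom-up:
...a(7)=255, a(8)=513, a(9)=1*513+2*255=1023


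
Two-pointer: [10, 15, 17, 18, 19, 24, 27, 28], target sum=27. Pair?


Two pointers: lo=0, hi=7
Found pair: (10, 17) summing to 27


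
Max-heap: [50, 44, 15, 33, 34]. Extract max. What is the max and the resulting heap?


Max = 50
Replace root with last, heapify down
Resulting heap: [44, 34, 15, 33]


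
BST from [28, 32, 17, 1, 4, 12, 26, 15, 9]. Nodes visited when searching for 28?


BST root = 28
Search for 28: compare at each node
Path: [28]


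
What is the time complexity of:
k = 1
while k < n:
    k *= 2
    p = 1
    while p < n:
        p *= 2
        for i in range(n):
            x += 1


Per nesting level: O(log n) * O(log n) * O(n) = O(n (log n)^2)
Complexity: O(n (log n)^2)


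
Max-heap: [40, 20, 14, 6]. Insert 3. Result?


Append 3: [40, 20, 14, 6, 3]
Bubble up: no swaps needed
Result: [40, 20, 14, 6, 3]


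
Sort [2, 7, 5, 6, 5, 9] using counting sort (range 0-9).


Count array: [0, 0, 1, 0, 0, 2, 1, 1, 0, 1]
Reconstruct: [2, 5, 5, 6, 7, 9]


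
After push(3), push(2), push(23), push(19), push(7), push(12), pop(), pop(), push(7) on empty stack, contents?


push(3) -> [3]
push(2) -> [3, 2]
push(23) -> [3, 2, 23]
push(19) -> [3, 2, 23, 19]
push(7) -> [3, 2, 23, 19, 7]
push(12) -> [3, 2, 23, 19, 7, 12]
pop() returns 12 -> [3, 2, 23, 19, 7]
pop() returns 7 -> [3, 2, 23, 19]
push(7) -> [3, 2, 23, 19, 7]
Final stack (bottom to top): [3, 2, 23, 19, 7]


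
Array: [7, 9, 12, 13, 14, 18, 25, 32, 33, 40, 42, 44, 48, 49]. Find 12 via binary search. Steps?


Search for 12:
[0,13] mid=6 arr[6]=25
[0,5] mid=2 arr[2]=12
Total: 2 comparisons


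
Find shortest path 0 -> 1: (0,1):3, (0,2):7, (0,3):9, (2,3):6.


Dijkstra from 0:
Distances: {0: 0, 1: 3, 2: 7, 3: 9}
Shortest distance to 1 = 3, path = [0, 1]


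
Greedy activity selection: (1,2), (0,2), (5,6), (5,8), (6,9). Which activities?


Greedy: pick earliest-ending, then skip overlaps.
Selected (3 activities): [(1, 2), (5, 6), (6, 9)]


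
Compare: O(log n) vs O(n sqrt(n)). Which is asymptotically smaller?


logarithmic grows slower than n^1.5
O(log n) is asymptotically smaller; O(n sqrt(n)) grows faster


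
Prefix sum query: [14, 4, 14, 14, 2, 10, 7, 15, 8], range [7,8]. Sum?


Prefix sums: [0, 14, 18, 32, 46, 48, 58, 65, 80, 88]
Sum[7..8] = prefix[9] - prefix[7] = 88 - 65 = 23


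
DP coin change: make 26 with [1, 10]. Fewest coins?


dp[0]=0; dp[i]=1+min(dp[i-c] for c in coins)
...dp[21]=3, dp[22]=4, dp[23]=5, dp[24]=6, dp[25]=7, dp[26]=8
Minimum coins for 26 = 8


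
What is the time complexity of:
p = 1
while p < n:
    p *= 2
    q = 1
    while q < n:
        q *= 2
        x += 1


Per nesting level: O(log n) * O(log n) = O((log n)^2)
Complexity: O((log n)^2)


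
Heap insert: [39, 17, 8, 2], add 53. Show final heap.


Append 53: [39, 17, 8, 2, 53]
Bubble up: swap idx 4(53) with idx 1(17); swap idx 1(53) with idx 0(39)
Result: [53, 39, 8, 2, 17]


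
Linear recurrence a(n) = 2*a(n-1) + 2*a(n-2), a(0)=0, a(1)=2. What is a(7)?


Build bottom-up:
...a(5)=88, a(6)=240, a(7)=2*240+2*88=656


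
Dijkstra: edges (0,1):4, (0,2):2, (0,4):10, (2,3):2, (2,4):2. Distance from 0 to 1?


Dijkstra from 0:
Distances: {0: 0, 1: 4, 2: 2, 3: 4, 4: 4}
Shortest distance to 1 = 4, path = [0, 1]


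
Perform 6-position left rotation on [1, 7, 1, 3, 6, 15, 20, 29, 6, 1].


Left rotate by 6: [20, 29, 6, 1, 1, 7, 1, 3, 6, 15]


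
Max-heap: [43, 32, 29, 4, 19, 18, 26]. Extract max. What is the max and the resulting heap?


Max = 43
Replace root with last, heapify down
Resulting heap: [32, 26, 29, 4, 19, 18]


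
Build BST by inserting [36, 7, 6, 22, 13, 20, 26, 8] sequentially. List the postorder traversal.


Root = 36; build tree by BST insertion.
Postorder traversal: [6, 8, 20, 13, 26, 22, 7, 36]


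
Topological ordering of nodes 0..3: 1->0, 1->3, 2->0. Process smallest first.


Kahn's algorithm, process smallest node first
Order: [1, 2, 0, 3]


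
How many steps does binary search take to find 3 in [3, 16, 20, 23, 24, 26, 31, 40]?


Search for 3:
[0,7] mid=3 arr[3]=23
[0,2] mid=1 arr[1]=16
[0,0] mid=0 arr[0]=3
Total: 3 comparisons


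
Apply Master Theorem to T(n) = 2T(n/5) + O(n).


a=2, b=5, c=1. log_5(2)=0.431 < c=1. Case 3: O(n^c) = O(n)
Complexity: O(n)


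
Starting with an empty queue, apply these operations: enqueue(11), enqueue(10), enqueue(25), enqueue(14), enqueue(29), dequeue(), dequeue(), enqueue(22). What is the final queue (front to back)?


enqueue(11) -> [11]
enqueue(10) -> [11, 10]
enqueue(25) -> [11, 10, 25]
enqueue(14) -> [11, 10, 25, 14]
enqueue(29) -> [11, 10, 25, 14, 29]
dequeue() returns 11 -> [10, 25, 14, 29]
dequeue() returns 10 -> [25, 14, 29]
enqueue(22) -> [25, 14, 29, 22]
Final queue (front to back): [25, 14, 29, 22]


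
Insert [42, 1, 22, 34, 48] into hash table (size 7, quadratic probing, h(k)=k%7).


Insertions: 42->slot 0; 1->slot 1; 22->slot 2; 34->slot 6; 48->slot 3
Table: [42, 1, 22, 48, None, None, 34]


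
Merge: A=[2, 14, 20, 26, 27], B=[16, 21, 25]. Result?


Compare heads, take smaller each step.
Merged: [2, 14, 16, 20, 21, 25, 26, 27]


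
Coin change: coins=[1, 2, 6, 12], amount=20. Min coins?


dp[0]=0; dp[i]=1+min(dp[i-c] for c in coins)
...dp[15]=3, dp[16]=3, dp[17]=4, dp[18]=2, dp[19]=3, dp[20]=3
Minimum coins for 20 = 3


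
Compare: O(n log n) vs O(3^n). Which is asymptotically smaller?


linearithmic grows slower than exponential (base 3)
O(n log n) is asymptotically smaller; O(3^n) grows faster


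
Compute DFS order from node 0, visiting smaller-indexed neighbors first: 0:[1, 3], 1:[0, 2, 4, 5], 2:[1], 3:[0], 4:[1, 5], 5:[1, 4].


DFS stack-based: start with [0]
Visit order: [0, 1, 2, 4, 5, 3]
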